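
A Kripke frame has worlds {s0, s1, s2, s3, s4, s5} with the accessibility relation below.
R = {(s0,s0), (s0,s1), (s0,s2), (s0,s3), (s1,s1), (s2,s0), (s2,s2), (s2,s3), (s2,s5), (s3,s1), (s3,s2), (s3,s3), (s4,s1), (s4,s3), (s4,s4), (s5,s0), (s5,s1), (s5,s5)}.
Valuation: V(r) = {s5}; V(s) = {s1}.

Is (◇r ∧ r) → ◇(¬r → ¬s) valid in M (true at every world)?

Yes

Let φ = (◇r ∧ r) → ◇(¬r → ¬s). Evaluate φ at each world:
  s0 (successors {s0, s1, s2, s3}): φ is true.
  s1 (successors {s1}): φ is true.
  s2 (successors {s0, s2, s3, s5}): φ is true.
  s3 (successors {s1, s2, s3}): φ is true.
  s4 (successors {s1, s3, s4}): φ is true.
  s5 (successors {s0, s1, s5}): φ is true.
For instance, at s4:
  At s4: ◇r ∧ r is false, ◇(¬r → ¬s) is true, so (◇r ∧ r) → ◇(¬r → ¬s) is true.
    At s4: ◇r is false, r is false, so ◇r ∧ r is false.
      At s4: ◇r requires r at some successor in {s1, s3, s4}.
        At s1: r is false.
        At s3: r is false.
        At s4: r is false.
      So ◇r is false at s4.
    At s4: ◇(¬r → ¬s) requires ¬r → ¬s at some successor in {s1, s3, s4}.
      ¬r → ¬s holds at s3, so ◇(¬r → ¬s) is true at s4.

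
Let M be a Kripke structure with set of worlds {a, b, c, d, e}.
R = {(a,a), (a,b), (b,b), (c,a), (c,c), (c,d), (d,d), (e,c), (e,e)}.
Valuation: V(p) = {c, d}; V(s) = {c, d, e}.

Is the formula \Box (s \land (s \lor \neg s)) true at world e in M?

At e: \Box (s \land (s \lor \neg s)) requires s \land (s \lor \neg s) at every successor {c, e}.
  At c: s \land (s \lor \neg s) is true.
  At e: s \land (s \lor \neg s) is true.
So \Box (s \land (s \lor \neg s)) is true at e.

Yes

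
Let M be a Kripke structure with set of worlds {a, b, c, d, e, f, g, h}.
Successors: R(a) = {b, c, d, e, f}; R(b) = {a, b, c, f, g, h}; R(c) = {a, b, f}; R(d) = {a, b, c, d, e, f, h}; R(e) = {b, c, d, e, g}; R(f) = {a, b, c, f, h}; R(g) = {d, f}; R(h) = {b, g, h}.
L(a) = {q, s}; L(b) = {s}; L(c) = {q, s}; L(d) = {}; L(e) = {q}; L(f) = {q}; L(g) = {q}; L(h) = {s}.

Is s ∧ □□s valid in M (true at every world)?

Let φ = s ∧ □□s. Evaluate φ at each world:
  a (successors {b, c, d, e, f}): φ is false.
  b (successors {a, b, c, f, g, h}): φ is false.
  c (successors {a, b, f}): φ is false.
  d (successors {a, b, c, d, e, f, h}): φ is false.
  e (successors {b, c, d, e, g}): φ is false.
  f (successors {a, b, c, f, h}): φ is false.
  g (successors {d, f}): φ is false.
  h (successors {b, g, h}): φ is false.
Detail at a (counterexample):
  At a: s is true, □□s is false, so s ∧ □□s is false.
    At a: □□s requires □s at every successor {b, c, d, e, f}.
      □s fails at b, so □□s is false at a.

No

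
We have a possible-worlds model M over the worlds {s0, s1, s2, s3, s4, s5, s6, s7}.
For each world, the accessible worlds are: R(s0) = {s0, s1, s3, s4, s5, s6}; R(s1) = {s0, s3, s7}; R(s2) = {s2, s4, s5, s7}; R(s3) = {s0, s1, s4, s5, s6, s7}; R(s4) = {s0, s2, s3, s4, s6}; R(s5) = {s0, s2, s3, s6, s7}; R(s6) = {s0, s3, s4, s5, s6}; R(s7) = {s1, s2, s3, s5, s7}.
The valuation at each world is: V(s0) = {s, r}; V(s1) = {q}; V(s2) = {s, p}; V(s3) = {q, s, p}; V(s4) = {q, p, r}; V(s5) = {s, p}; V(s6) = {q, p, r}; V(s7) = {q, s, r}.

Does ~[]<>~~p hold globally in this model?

Let φ = ~[]<>~~p. Evaluate φ at each world:
  s0 (successors {s0, s1, s3, s4, s5, s6}): φ is false.
  s1 (successors {s0, s3, s7}): φ is false.
  s2 (successors {s2, s4, s5, s7}): φ is false.
  s3 (successors {s0, s1, s4, s5, s6, s7}): φ is false.
  s4 (successors {s0, s2, s3, s4, s6}): φ is false.
  s5 (successors {s0, s2, s3, s6, s7}): φ is false.
  s6 (successors {s0, s3, s4, s5, s6}): φ is false.
  s7 (successors {s1, s2, s3, s5, s7}): φ is false.
Detail at s0 (counterexample):
  At s0: []<>~~p is true, so ~[]<>~~p is false.
    At s0: []<>~~p requires <>~~p at every successor {s0, s1, s3, s4, s5, s6}.
      At s0: <>~~p is true.
      At s1: <>~~p is true.
      At s3: <>~~p is true.
      At s4: <>~~p is true.
      At s5: <>~~p is true.
      At s6: <>~~p is true.
    So []<>~~p is true at s0.

No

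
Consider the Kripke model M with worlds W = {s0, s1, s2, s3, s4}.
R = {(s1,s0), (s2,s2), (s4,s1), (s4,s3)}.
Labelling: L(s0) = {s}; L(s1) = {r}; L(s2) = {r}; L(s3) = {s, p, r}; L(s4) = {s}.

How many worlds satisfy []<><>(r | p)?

Let φ = []<><>(r | p). Evaluate φ at each world:
  s0 (successors ∅): φ is true.
  s1 (successors {s0}): φ is false.
  s2 (successors {s2}): φ is true.
  s3 (successors ∅): φ is true.
  s4 (successors {s1, s3}): φ is false.
For instance, at s2:
  At s2: []<><>(r | p) requires <><>(r | p) at every successor {s2}.
      At s2: <><>(r | p) requires <>(r | p) at some successor in {s2}.
        <>(r | p) holds at s2, so <><>(r | p) is true at s2.
  So []<><>(r | p) is true at s2.
Satisfying worlds: {s0, s2, s3}

3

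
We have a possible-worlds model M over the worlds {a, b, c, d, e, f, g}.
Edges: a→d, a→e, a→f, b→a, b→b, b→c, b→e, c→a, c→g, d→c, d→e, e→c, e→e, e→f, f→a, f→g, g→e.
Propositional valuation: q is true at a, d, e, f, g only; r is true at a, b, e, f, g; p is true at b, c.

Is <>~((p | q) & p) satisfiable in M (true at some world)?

Recall that <>ψ holds at a world iff ψ holds at some accessible world.
Let φ = <>~((p | q) & p). Evaluate φ at each world:
  a (successors {d, e, f}): φ is true.
  b (successors {a, b, c, e}): φ is true.
  c (successors {a, g}): φ is true.
  d (successors {c, e}): φ is true.
  e (successors {c, e, f}): φ is true.
  f (successors {a, g}): φ is true.
  g (successors {e}): φ is true.
Detail at a (witness):
  At a: <>~((p | q) & p) requires ~((p | q) & p) at some successor in {d, e, f}.
    ~((p | q) & p) holds at d, so <>~((p | q) & p) is true at a.

Yes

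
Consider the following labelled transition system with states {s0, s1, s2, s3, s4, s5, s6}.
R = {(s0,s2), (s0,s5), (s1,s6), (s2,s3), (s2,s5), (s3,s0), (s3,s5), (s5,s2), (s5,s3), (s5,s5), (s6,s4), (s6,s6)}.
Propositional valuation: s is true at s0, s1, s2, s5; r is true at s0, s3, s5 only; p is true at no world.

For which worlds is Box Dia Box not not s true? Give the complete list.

Let φ = Box Dia Box not not s. Evaluate φ at each world:
  s0 (successors {s2, s5}): φ is true.
  s1 (successors {s6}): φ is true.
  s2 (successors {s3, s5}): φ is true.
  s3 (successors {s0, s5}): φ is false.
  s4 (successors ∅): φ is true.
  s5 (successors {s2, s3, s5}): φ is true.
  s6 (successors {s4, s6}): φ is false.
For instance, at s5:
  At s5: Box Dia Box not not s requires Dia Box not not s at every successor {s2, s3, s5}.
      At s2: Dia Box not not s requires Box not not s at some successor in {s3, s5}.
        Box not not s holds at s3, so Dia Box not not s is true at s2.
      At s3: Dia Box not not s requires Box not not s at some successor in {s0, s5}.
        Box not not s holds at s0, so Dia Box not not s is true at s3.
      At s5: Dia Box not not s requires Box not not s at some successor in {s2, s3, s5}.
        Box not not s holds at s3, so Dia Box not not s is true at s5.
  So Box Dia Box not not s is true at s5.
Satisfying worlds: {s0, s1, s2, s4, s5}

s0, s1, s2, s4, s5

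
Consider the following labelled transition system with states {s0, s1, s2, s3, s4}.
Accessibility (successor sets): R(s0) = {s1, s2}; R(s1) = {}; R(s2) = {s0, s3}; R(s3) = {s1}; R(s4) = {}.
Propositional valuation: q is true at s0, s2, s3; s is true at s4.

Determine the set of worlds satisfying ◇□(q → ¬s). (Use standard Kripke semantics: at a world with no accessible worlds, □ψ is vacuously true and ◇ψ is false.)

s0, s2, s3

Let φ = ◇□(q → ¬s). Evaluate φ at each world:
  s0 (successors {s1, s2}): φ is true.
  s1 (successors ∅): φ is false.
  s2 (successors {s0, s3}): φ is true.
  s3 (successors {s1}): φ is true.
  s4 (successors ∅): φ is false.
For instance, at s2:
  At s2: ◇□(q → ¬s) requires □(q → ¬s) at some successor in {s0, s3}.
    □(q → ¬s) holds at s0, so ◇□(q → ¬s) is true at s2.
      At s0: □(q → ¬s) requires q → ¬s at every successor {s1, s2}.
        At s1: q → ¬s is true.
        At s2: q → ¬s is true.
      So □(q → ¬s) is true at s0.
Satisfying worlds: {s0, s2, s3}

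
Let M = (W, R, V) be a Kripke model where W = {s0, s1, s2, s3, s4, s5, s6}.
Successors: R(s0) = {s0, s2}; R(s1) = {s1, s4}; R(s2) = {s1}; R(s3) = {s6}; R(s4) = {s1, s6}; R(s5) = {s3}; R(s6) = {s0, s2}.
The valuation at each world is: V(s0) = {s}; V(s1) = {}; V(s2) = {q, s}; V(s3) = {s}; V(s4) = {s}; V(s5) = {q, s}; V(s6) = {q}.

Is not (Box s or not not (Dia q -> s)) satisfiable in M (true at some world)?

Let φ = not (Box s or not not (Dia q -> s)). Evaluate φ at each world:
  s0 (successors {s0, s2}): φ is false.
  s1 (successors {s1, s4}): φ is false.
  s2 (successors {s1}): φ is false.
  s3 (successors {s6}): φ is false.
  s4 (successors {s1, s6}): φ is false.
  s5 (successors {s3}): φ is false.
  s6 (successors {s0, s2}): φ is false.
For instance, at s0:
  At s0: Box s or not not (Dia q -> s) is true, so not (Box s or not not (Dia q -> s)) is false.
    At s0: Box s is true, not not (Dia q -> s) is true, so Box s or not not (Dia q -> s) is true.
      At s0: Box s requires s at every successor {s0, s2}.
        At s0: s is true.
        At s2: s is true.
      So Box s is true at s0.
      At s0: not (Dia q -> s) is false, so not not (Dia q -> s) is true.

No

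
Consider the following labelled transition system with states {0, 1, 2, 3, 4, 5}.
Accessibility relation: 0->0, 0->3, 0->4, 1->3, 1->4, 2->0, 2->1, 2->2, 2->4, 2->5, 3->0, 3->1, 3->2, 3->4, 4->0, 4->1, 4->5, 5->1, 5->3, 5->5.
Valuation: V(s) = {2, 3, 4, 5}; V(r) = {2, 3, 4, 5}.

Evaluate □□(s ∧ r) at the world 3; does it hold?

No

At 3: □□(s ∧ r) requires □(s ∧ r) at every successor {0, 1, 2, 4}.
  □(s ∧ r) fails at 0, so □□(s ∧ r) is false at 3.
    At 0: □(s ∧ r) requires s ∧ r at every successor {0, 3, 4}.
      s ∧ r fails at 0, so □(s ∧ r) is false at 0.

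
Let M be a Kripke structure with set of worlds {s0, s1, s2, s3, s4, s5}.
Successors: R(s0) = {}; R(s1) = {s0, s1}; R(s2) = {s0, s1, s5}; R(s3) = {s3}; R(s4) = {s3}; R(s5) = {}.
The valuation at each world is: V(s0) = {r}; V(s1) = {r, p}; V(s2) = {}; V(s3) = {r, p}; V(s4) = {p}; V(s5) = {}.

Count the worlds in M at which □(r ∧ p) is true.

Let φ = □(r ∧ p). Evaluate φ at each world:
  s0 (successors ∅): φ is true.
  s1 (successors {s0, s1}): φ is false.
  s2 (successors {s0, s1, s5}): φ is false.
  s3 (successors {s3}): φ is true.
  s4 (successors {s3}): φ is true.
  s5 (successors ∅): φ is true.
For instance, at s3:
  At s3: □(r ∧ p) requires r ∧ p at every successor {s3}.
    At s3: r ∧ p is true.
  So □(r ∧ p) is true at s3.
Satisfying worlds: {s0, s3, s4, s5}

4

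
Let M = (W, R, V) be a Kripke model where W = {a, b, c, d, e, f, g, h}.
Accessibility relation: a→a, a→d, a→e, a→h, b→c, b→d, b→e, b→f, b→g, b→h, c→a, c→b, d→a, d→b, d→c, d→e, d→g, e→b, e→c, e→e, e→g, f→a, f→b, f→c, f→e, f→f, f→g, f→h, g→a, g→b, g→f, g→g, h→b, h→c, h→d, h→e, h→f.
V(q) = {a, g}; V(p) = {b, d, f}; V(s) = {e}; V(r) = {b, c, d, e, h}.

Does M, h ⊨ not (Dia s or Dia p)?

No

At h: Dia s or Dia p is true, so not (Dia s or Dia p) is false.
  At h: Dia s is true, Dia p is true, so Dia s or Dia p is true.
    At h: Dia s requires s at some successor in {b, c, d, e, f}.
      s holds at e, so Dia s is true at h.
    At h: Dia p requires p at some successor in {b, c, d, e, f}.
      p holds at b, so Dia p is true at h.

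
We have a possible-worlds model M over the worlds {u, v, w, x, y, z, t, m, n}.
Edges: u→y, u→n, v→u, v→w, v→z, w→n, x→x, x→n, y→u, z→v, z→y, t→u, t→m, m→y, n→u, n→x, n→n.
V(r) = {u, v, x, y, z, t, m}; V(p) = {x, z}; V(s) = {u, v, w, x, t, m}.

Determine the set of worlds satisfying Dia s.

v, x, y, z, t, n

Let φ = Dia s. Evaluate φ at each world:
  u (successors {y, n}): φ is false.
  v (successors {u, w, z}): φ is true.
  w (successors {n}): φ is false.
  x (successors {x, n}): φ is true.
  y (successors {u}): φ is true.
  z (successors {v, y}): φ is true.
  t (successors {u, m}): φ is true.
  m (successors {y}): φ is false.
  n (successors {u, x, n}): φ is true.
For instance, at m:
  At m: Dia s requires s at some successor in {y}.
    At y: s is false.
  So Dia s is false at m.
Satisfying worlds: {v, x, y, z, t, n}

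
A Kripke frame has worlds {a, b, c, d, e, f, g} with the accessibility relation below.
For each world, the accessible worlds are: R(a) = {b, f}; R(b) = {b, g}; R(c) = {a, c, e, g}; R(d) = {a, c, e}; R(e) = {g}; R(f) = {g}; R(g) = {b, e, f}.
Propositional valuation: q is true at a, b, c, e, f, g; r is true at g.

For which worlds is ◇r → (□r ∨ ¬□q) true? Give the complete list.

Recall that □ψ holds at a world iff ψ holds at every accessible world, and ◇ψ holds iff ψ holds at some accessible world.
Let φ = ◇r → (□r ∨ ¬□q). Evaluate φ at each world:
  a (successors {b, f}): φ is true.
  b (successors {b, g}): φ is false.
  c (successors {a, c, e, g}): φ is false.
  d (successors {a, c, e}): φ is true.
  e (successors {g}): φ is true.
  f (successors {g}): φ is true.
  g (successors {b, e, f}): φ is true.
For instance, at e:
  At e: ◇r is true, □r ∨ ¬□q is true, so ◇r → (□r ∨ ¬□q) is true.
    At e: ◇r requires r at some successor in {g}.
      r holds at g, so ◇r is true at e.
    At e: □r is true, ¬□q is false, so □r ∨ ¬□q is true.
      At e: □r requires r at every successor {g}.
        At g: r is true.
      So □r is true at e.
      At e: □q is true, so ¬□q is false.
Satisfying worlds: {a, d, e, f, g}

a, d, e, f, g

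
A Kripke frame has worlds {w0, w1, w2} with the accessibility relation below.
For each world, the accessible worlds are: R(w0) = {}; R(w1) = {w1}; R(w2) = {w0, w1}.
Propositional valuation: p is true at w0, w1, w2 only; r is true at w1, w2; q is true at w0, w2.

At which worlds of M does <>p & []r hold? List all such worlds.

w1

Let φ = <>p & []r. Evaluate φ at each world:
  w0 (successors ∅): φ is false.
  w1 (successors {w1}): φ is true.
  w2 (successors {w0, w1}): φ is false.
For instance, at w2:
  At w2: <>p is true, []r is false, so <>p & []r is false.
    At w2: <>p requires p at some successor in {w0, w1}.
      p holds at w0, so <>p is true at w2.
    At w2: []r requires r at every successor {w0, w1}.
      r fails at w0, so []r is false at w2.
Satisfying worlds: {w1}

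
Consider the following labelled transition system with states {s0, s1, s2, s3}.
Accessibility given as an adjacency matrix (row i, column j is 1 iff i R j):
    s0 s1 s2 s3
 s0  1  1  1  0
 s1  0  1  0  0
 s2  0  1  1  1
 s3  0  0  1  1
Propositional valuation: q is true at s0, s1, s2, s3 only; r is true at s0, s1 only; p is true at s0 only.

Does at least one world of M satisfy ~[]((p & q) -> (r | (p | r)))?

No

Let φ = ~[]((p & q) -> (r | (p | r))). Evaluate φ at each world:
  s0 (successors {s0, s1, s2}): φ is false.
  s1 (successors {s1}): φ is false.
  s2 (successors {s1, s2, s3}): φ is false.
  s3 (successors {s2, s3}): φ is false.
For instance, at s2:
  At s2: []((p & q) -> (r | (p | r))) is true, so ~[]((p & q) -> (r | (p | r))) is false.
    At s2: []((p & q) -> (r | (p | r))) requires (p & q) -> (r | (p | r)) at every successor {s1, s2, s3}.
      At s1: (p & q) -> (r | (p | r)) is true.
      At s2: (p & q) -> (r | (p | r)) is true.
      At s3: (p & q) -> (r | (p | r)) is true.
    So []((p & q) -> (r | (p | r))) is true at s2.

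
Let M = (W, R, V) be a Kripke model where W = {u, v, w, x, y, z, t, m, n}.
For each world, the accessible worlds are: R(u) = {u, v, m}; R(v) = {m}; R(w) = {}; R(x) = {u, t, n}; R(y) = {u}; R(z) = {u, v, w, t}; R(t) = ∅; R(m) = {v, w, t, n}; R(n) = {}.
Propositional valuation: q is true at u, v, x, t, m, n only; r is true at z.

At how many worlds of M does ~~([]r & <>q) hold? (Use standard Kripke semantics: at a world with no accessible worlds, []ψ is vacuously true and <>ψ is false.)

0

Let φ = ~~([]r & <>q). Evaluate φ at each world:
  u (successors {u, v, m}): φ is false.
  v (successors {m}): φ is false.
  w (successors ∅): φ is false.
  x (successors {u, t, n}): φ is false.
  y (successors {u}): φ is false.
  z (successors {u, v, w, t}): φ is false.
  t (successors ∅): φ is false.
  m (successors {v, w, t, n}): φ is false.
  n (successors ∅): φ is false.
For instance, at x:
  At x: ~([]r & <>q) is true, so ~~([]r & <>q) is false.
    At x: []r & <>q is false, so ~([]r & <>q) is true.
      At x: []r is false, <>q is true, so []r & <>q is false.
Satisfying worlds: none.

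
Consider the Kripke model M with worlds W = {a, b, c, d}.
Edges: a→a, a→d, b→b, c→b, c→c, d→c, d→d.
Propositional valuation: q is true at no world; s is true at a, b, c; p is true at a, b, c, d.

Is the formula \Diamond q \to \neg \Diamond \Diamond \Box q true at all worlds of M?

Yes

Let φ = \Diamond q \to \neg \Diamond \Diamond \Box q. Evaluate φ at each world:
  a (successors {a, d}): φ is true.
  b (successors {b}): φ is true.
  c (successors {b, c}): φ is true.
  d (successors {c, d}): φ is true.
For instance, at d:
  At d: \Diamond q is false, \neg \Diamond \Diamond \Box q is true, so \Diamond q \to \neg \Diamond \Diamond \Box q is true.
    At d: \Diamond q requires q at some successor in {c, d}.
      At c: q is false.
      At d: q is false.
    So \Diamond q is false at d.
    At d: \Diamond \Diamond \Box q is false, so \neg \Diamond \Diamond \Box q is true.
      At d: \Diamond \Diamond \Box q requires \Diamond \Box q at some successor in {c, d}.
        At c: \Diamond \Box q is false.
        At d: \Diamond \Box q is false.
      So \Diamond \Diamond \Box q is false at d.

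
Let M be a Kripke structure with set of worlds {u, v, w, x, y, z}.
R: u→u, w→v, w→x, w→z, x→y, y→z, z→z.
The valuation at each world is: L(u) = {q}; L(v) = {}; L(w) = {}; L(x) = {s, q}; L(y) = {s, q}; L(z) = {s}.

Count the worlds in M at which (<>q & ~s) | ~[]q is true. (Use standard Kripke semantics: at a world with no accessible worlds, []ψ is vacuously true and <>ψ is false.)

4

Let φ = (<>q & ~s) | ~[]q. Evaluate φ at each world:
  u (successors {u}): φ is true.
  v (successors ∅): φ is false.
  w (successors {v, x, z}): φ is true.
  x (successors {y}): φ is false.
  y (successors {z}): φ is true.
  z (successors {z}): φ is true.
For instance, at x:
  At x: <>q & ~s is false, ~[]q is false, so (<>q & ~s) | ~[]q is false.
    At x: <>q is true, ~s is false, so <>q & ~s is false.
      At x: <>q requires q at some successor in {y}.
        q holds at y, so <>q is true at x.
    At x: []q is true, so ~[]q is false.
      At x: []q requires q at every successor {y}.
        At y: q is true.
      So []q is true at x.
Satisfying worlds: {u, w, y, z}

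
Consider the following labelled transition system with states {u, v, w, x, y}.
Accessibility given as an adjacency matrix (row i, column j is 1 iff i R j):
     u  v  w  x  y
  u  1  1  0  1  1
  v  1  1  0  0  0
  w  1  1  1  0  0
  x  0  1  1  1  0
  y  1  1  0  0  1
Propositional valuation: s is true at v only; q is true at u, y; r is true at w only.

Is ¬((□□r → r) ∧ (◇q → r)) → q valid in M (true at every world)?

No

Let φ = ¬((□□r → r) ∧ (◇q → r)) → q. Evaluate φ at each world:
  u (successors {u, v, x, y}): φ is true.
  v (successors {u, v}): φ is false.
  w (successors {u, v, w}): φ is true.
  x (successors {v, w, x}): φ is true.
  y (successors {u, v, y}): φ is true.
Detail at v (counterexample):
  At v: ¬((□□r → r) ∧ (◇q → r)) is true, q is false, so ¬((□□r → r) ∧ (◇q → r)) → q is false.
    At v: (□□r → r) ∧ (◇q → r) is false, so ¬((□□r → r) ∧ (◇q → r)) is true.
      At v: □□r → r is true, ◇q → r is false, so (□□r → r) ∧ (◇q → r) is false.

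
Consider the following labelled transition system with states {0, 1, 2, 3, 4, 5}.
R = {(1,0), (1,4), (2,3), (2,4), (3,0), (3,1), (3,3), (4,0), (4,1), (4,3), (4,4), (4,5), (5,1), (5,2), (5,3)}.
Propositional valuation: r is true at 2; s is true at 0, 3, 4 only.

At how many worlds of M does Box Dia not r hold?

Recall that Box ψ holds at a world iff ψ holds at every accessible world, and Dia ψ holds iff ψ holds at some accessible world.
Let φ = Box Dia not r. Evaluate φ at each world:
  0 (successors ∅): φ is true.
  1 (successors {0, 4}): φ is false.
  2 (successors {3, 4}): φ is true.
  3 (successors {0, 1, 3}): φ is false.
  4 (successors {0, 1, 3, 4, 5}): φ is false.
  5 (successors {1, 2, 3}): φ is true.
For instance, at 4:
  At 4: Box Dia not r requires Dia not r at every successor {0, 1, 3, 4, 5}.
    Dia not r fails at 0, so Box Dia not r is false at 4.
      At 0: no accessible worlds, so Dia not r is false.
Satisfying worlds: {0, 2, 5}

3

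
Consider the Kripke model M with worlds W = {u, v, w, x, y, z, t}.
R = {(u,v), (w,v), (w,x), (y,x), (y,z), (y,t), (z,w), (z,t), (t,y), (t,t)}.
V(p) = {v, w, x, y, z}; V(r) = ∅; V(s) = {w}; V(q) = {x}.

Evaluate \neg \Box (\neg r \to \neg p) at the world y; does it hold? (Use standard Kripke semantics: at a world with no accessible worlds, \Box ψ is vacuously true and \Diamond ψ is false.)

Yes

At y: \Box (\neg r \to \neg p) is false, so \neg \Box (\neg r \to \neg p) is true.
  At y: \Box (\neg r \to \neg p) requires \neg r \to \neg p at every successor {x, z, t}.
    \neg r \to \neg p fails at x, so \Box (\neg r \to \neg p) is false at y.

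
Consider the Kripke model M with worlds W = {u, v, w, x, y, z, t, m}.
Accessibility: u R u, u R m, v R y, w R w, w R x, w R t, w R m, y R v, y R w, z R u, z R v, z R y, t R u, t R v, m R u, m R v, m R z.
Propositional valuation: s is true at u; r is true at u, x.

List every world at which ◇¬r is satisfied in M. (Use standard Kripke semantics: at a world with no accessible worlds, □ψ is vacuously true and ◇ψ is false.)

u, v, w, y, z, t, m

Let φ = ◇¬r. Evaluate φ at each world:
  u (successors {u, m}): φ is true.
  v (successors {y}): φ is true.
  w (successors {w, x, t, m}): φ is true.
  x (successors ∅): φ is false.
  y (successors {v, w}): φ is true.
  z (successors {u, v, y}): φ is true.
  t (successors {u, v}): φ is true.
  m (successors {u, v, z}): φ is true.
For instance, at t:
  At t: ◇¬r requires ¬r at some successor in {u, v}.
    ¬r holds at v, so ◇¬r is true at t.
Satisfying worlds: {u, v, w, y, z, t, m}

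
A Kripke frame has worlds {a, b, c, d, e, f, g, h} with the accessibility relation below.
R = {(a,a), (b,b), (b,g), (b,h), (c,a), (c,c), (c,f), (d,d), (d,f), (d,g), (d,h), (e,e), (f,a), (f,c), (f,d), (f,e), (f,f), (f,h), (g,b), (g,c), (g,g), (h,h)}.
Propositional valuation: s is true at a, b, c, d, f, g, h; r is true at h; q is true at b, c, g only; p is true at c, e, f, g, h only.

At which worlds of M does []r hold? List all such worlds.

Let φ = []r. Evaluate φ at each world:
  a (successors {a}): φ is false.
  b (successors {b, g, h}): φ is false.
  c (successors {a, c, f}): φ is false.
  d (successors {d, f, g, h}): φ is false.
  e (successors {e}): φ is false.
  f (successors {a, c, d, e, f, h}): φ is false.
  g (successors {b, c, g}): φ is false.
  h (successors {h}): φ is true.
For instance, at g:
  At g: []r requires r at every successor {b, c, g}.
    r fails at b, so []r is false at g.
Satisfying worlds: {h}

h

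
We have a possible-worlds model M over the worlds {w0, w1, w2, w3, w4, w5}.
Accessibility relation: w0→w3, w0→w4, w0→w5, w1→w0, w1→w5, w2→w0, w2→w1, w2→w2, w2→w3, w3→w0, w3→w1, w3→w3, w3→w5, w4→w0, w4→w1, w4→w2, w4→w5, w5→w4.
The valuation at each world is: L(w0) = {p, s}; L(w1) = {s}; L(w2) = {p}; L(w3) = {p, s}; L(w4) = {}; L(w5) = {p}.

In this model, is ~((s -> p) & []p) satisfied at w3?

Yes

Recall that []ψ holds at a world iff ψ holds at every accessible world, and <>ψ holds iff ψ holds at some accessible world.
At w3: (s -> p) & []p is false, so ~((s -> p) & []p) is true.
  At w3: s -> p is true, []p is false, so (s -> p) & []p is false.
    At w3: []p requires p at every successor {w0, w1, w3, w5}.
      p fails at w1, so []p is false at w3.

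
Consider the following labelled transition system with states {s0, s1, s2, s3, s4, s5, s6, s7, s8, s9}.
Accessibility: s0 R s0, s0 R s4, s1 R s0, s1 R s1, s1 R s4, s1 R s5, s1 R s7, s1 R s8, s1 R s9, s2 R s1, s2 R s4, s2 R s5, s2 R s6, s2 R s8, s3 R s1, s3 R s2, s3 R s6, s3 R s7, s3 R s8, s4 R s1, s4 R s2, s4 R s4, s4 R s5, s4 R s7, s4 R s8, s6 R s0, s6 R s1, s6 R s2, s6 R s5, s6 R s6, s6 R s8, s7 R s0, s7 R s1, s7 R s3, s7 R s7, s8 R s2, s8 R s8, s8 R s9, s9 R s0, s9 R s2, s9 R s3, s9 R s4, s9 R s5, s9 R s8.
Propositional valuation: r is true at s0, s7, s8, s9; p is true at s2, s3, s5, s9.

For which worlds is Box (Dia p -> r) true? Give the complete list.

s5

Let φ = Box (Dia p -> r). Evaluate φ at each world:
  s0 (successors {s0, s4}): φ is false.
  s1 (successors {s0, s1, s4, s5, s7, s8, s9}): φ is false.
  s2 (successors {s1, s4, s5, s6, s8}): φ is false.
  s3 (successors {s1, s2, s6, s7, s8}): φ is false.
  s4 (successors {s1, s2, s4, s5, s7, s8}): φ is false.
  s5 (successors ∅): φ is true.
  s6 (successors {s0, s1, s2, s5, s6, s8}): φ is false.
  s7 (successors {s0, s1, s3, s7}): φ is false.
  s8 (successors {s2, s8, s9}): φ is false.
  s9 (successors {s0, s2, s3, s4, s5, s8}): φ is false.
For instance, at s1:
  At s1: Box (Dia p -> r) requires Dia p -> r at every successor {s0, s1, s4, s5, s7, s8, s9}.
    Dia p -> r fails at s1, so Box (Dia p -> r) is false at s1.
      At s1: Dia p is true, r is false, so Dia p -> r is false.
Satisfying worlds: {s5}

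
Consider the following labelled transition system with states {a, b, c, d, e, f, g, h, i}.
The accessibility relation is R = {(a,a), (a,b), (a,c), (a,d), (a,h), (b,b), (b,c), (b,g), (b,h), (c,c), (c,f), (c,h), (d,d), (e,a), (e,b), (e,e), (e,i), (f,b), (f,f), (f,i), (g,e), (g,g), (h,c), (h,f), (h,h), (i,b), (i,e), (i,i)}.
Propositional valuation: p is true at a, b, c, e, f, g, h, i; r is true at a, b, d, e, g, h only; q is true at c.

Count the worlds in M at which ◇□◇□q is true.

0

Let φ = ◇□◇□q. Evaluate φ at each world:
  a (successors {a, b, c, d, h}): φ is false.
  b (successors {b, c, g, h}): φ is false.
  c (successors {c, f, h}): φ is false.
  d (successors {d}): φ is false.
  e (successors {a, b, e, i}): φ is false.
  f (successors {b, f, i}): φ is false.
  g (successors {e, g}): φ is false.
  h (successors {c, f, h}): φ is false.
  i (successors {b, e, i}): φ is false.
For instance, at i:
  At i: ◇□◇□q requires □◇□q at some successor in {b, e, i}.
    At b: □◇□q is false.
    At e: □◇□q is false.
    At i: □◇□q is false.
  So ◇□◇□q is false at i.
Satisfying worlds: none.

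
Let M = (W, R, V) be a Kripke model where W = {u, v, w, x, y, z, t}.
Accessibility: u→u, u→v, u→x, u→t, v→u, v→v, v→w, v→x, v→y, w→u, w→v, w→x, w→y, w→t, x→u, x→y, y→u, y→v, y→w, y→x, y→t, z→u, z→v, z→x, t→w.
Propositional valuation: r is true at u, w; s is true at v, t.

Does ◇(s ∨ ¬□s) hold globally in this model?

Yes

Recall that □ψ holds at a world iff ψ holds at every accessible world, and ◇ψ holds iff ψ holds at some accessible world.
Let φ = ◇(s ∨ ¬□s). Evaluate φ at each world:
  u (successors {u, v, x, t}): φ is true.
  v (successors {u, v, w, x, y}): φ is true.
  w (successors {u, v, x, y, t}): φ is true.
  x (successors {u, y}): φ is true.
  y (successors {u, v, w, x, t}): φ is true.
  z (successors {u, v, x}): φ is true.
  t (successors {w}): φ is true.
For instance, at x:
  At x: ◇(s ∨ ¬□s) requires s ∨ ¬□s at some successor in {u, y}.
    s ∨ ¬□s holds at u, so ◇(s ∨ ¬□s) is true at x.
      At u: s is false, ¬□s is true, so s ∨ ¬□s is true.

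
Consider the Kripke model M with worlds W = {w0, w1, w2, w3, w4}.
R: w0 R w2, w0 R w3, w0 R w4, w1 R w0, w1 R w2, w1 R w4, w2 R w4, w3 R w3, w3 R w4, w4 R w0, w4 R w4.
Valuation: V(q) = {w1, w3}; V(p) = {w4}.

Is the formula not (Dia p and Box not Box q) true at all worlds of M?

No

Let φ = not (Dia p and Box not Box q). Evaluate φ at each world:
  w0 (successors {w2, w3, w4}): φ is false.
  w1 (successors {w0, w2, w4}): φ is false.
  w2 (successors {w4}): φ is false.
  w3 (successors {w3, w4}): φ is false.
  w4 (successors {w0, w4}): φ is false.
Detail at w0 (counterexample):
  At w0: Dia p and Box not Box q is true, so not (Dia p and Box not Box q) is false.
    At w0: Dia p is true, Box not Box q is true, so Dia p and Box not Box q is true.
      At w0: Dia p requires p at some successor in {w2, w3, w4}.
        p holds at w4, so Dia p is true at w0.
      At w0: Box not Box q requires not Box q at every successor {w2, w3, w4}.
        At w2: not Box q is true.
        At w3: not Box q is true.
        At w4: not Box q is true.
      So Box not Box q is true at w0.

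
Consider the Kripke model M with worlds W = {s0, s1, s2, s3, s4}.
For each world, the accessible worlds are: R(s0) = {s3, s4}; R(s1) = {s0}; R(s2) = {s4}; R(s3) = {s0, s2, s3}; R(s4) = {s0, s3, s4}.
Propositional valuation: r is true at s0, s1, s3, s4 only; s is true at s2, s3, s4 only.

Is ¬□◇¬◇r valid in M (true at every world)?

Yes

Let φ = ¬□◇¬◇r. Evaluate φ at each world:
  s0 (successors {s3, s4}): φ is true.
  s1 (successors {s0}): φ is true.
  s2 (successors {s4}): φ is true.
  s3 (successors {s0, s2, s3}): φ is true.
  s4 (successors {s0, s3, s4}): φ is true.
For instance, at s3:
  At s3: □◇¬◇r is false, so ¬□◇¬◇r is true.
    At s3: □◇¬◇r requires ◇¬◇r at every successor {s0, s2, s3}.
      ◇¬◇r fails at s0, so □◇¬◇r is false at s3.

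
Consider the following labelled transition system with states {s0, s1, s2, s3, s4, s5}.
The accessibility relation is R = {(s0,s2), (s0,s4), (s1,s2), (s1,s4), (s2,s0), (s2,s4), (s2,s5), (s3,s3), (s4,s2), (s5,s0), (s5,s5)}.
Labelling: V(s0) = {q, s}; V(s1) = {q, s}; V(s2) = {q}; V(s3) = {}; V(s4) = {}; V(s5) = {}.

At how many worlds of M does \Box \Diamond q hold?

Recall that \Box ψ holds at a world iff ψ holds at every accessible world, and \Diamond ψ holds iff ψ holds at some accessible world.
Let φ = \Box \Diamond q. Evaluate φ at each world:
  s0 (successors {s2, s4}): φ is true.
  s1 (successors {s2, s4}): φ is true.
  s2 (successors {s0, s4, s5}): φ is true.
  s3 (successors {s3}): φ is false.
  s4 (successors {s2}): φ is true.
  s5 (successors {s0, s5}): φ is true.
For instance, at s1:
  At s1: \Box \Diamond q requires \Diamond q at every successor {s2, s4}.
      At s2: \Diamond q requires q at some successor in {s0, s4, s5}.
        q holds at s0, so \Diamond q is true at s2.
      At s4: \Diamond q requires q at some successor in {s2}.
        q holds at s2, so \Diamond q is true at s4.
  So \Box \Diamond q is true at s1.
Satisfying worlds: {s0, s1, s2, s4, s5}

5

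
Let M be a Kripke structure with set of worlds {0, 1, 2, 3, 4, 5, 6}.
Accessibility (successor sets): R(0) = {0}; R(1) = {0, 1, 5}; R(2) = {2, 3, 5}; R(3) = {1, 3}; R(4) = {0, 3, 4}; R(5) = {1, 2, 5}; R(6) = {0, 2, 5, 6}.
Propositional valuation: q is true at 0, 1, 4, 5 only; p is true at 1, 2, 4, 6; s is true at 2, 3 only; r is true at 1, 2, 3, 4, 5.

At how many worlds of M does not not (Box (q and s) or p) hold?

Recall that Box ψ holds at a world iff ψ holds at every accessible world, and Dia ψ holds iff ψ holds at some accessible world.
Let φ = not not (Box (q and s) or p). Evaluate φ at each world:
  0 (successors {0}): φ is false.
  1 (successors {0, 1, 5}): φ is true.
  2 (successors {2, 3, 5}): φ is true.
  3 (successors {1, 3}): φ is false.
  4 (successors {0, 3, 4}): φ is true.
  5 (successors {1, 2, 5}): φ is false.
  6 (successors {0, 2, 5, 6}): φ is true.
For instance, at 6:
  At 6: not (Box (q and s) or p) is false, so not not (Box (q and s) or p) is true.
    At 6: Box (q and s) or p is true, so not (Box (q and s) or p) is false.
      At 6: Box (q and s) is false, p is true, so Box (q and s) or p is true.
Satisfying worlds: {1, 2, 4, 6}

4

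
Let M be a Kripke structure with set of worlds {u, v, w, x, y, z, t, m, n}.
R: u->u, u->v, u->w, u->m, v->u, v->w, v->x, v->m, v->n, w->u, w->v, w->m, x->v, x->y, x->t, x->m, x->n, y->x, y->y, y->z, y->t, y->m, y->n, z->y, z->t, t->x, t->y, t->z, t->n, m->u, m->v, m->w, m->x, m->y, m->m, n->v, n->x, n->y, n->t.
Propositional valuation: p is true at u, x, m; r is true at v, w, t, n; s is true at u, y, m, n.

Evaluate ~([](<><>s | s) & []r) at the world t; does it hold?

At t: [](<><>s | s) & []r is false, so ~([](<><>s | s) & []r) is true.
  At t: [](<><>s | s) is true, []r is false, so [](<><>s | s) & []r is false.
    At t: [](<><>s | s) requires <><>s | s at every successor {x, y, z, n}.
      At x: <><>s | s is true.
      At y: <><>s | s is true.
      At z: <><>s | s is true.
      At n: <><>s | s is true.
    So [](<><>s | s) is true at t.
    At t: []r requires r at every successor {x, y, z, n}.
      r fails at x, so []r is false at t.

Yes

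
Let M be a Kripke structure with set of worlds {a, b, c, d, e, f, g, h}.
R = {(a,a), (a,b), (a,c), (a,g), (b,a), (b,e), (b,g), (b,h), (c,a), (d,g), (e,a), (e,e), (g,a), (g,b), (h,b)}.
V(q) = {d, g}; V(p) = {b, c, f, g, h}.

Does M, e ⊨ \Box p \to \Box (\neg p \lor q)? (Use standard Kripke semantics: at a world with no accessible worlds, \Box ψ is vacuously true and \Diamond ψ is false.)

At e: \Box p is false, \Box (\neg p \lor q) is true, so \Box p \to \Box (\neg p \lor q) is true.
  At e: \Box p requires p at every successor {a, e}.
    p fails at a, so \Box p is false at e.
  At e: \Box (\neg p \lor q) requires \neg p \lor q at every successor {a, e}.
    At a: \neg p \lor q is true.
    At e: \neg p \lor q is true.
  So \Box (\neg p \lor q) is true at e.

Yes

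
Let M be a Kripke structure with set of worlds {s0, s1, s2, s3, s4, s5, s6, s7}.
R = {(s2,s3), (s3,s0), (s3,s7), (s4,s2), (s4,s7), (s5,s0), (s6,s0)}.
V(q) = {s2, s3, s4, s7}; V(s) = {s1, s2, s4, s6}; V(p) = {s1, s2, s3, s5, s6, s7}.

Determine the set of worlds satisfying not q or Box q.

Let φ = not q or Box q. Evaluate φ at each world:
  s0 (successors ∅): φ is true.
  s1 (successors ∅): φ is true.
  s2 (successors {s3}): φ is true.
  s3 (successors {s0, s7}): φ is false.
  s4 (successors {s2, s7}): φ is true.
  s5 (successors {s0}): φ is true.
  s6 (successors {s0}): φ is true.
  s7 (successors ∅): φ is true.
For instance, at s3:
  At s3: not q is false, Box q is false, so not q or Box q is false.
    At s3: Box q requires q at every successor {s0, s7}.
      q fails at s0, so Box q is false at s3.
Satisfying worlds: {s0, s1, s2, s4, s5, s6, s7}

s0, s1, s2, s4, s5, s6, s7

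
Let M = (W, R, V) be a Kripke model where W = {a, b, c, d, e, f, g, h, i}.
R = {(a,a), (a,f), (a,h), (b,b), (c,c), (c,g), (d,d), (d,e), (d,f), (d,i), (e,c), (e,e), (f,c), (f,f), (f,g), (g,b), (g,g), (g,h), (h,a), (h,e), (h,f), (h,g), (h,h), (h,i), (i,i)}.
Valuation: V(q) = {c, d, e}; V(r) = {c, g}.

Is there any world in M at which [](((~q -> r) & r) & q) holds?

No

Recall that []ψ holds at a world iff ψ holds at every accessible world, and <>ψ holds iff ψ holds at some accessible world.
Let φ = [](((~q -> r) & r) & q). Evaluate φ at each world:
  a (successors {a, f, h}): φ is false.
  b (successors {b}): φ is false.
  c (successors {c, g}): φ is false.
  d (successors {d, e, f, i}): φ is false.
  e (successors {c, e}): φ is false.
  f (successors {c, f, g}): φ is false.
  g (successors {b, g, h}): φ is false.
  h (successors {a, e, f, g, h, i}): φ is false.
  i (successors {i}): φ is false.
For instance, at d:
  At d: [](((~q -> r) & r) & q) requires ((~q -> r) & r) & q at every successor {d, e, f, i}.
    ((~q -> r) & r) & q fails at d, so [](((~q -> r) & r) & q) is false at d.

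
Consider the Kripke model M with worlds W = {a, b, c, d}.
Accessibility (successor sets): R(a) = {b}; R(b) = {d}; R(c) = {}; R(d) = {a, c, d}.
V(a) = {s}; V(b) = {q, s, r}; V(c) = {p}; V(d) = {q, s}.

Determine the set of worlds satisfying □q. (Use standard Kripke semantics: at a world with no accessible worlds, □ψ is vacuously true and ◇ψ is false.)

Let φ = □q. Evaluate φ at each world:
  a (successors {b}): φ is true.
  b (successors {d}): φ is true.
  c (successors ∅): φ is true.
  d (successors {a, c, d}): φ is false.
For instance, at b:
  At b: □q requires q at every successor {d}.
    At d: q is true.
  So □q is true at b.
Satisfying worlds: {a, b, c}

a, b, c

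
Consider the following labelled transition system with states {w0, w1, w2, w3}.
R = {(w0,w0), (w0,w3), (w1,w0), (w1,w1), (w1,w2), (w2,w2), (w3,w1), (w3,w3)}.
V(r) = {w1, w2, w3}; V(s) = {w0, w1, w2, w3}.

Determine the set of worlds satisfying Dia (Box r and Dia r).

w0, w1, w2, w3

Recall that Box ψ holds at a world iff ψ holds at every accessible world, and Dia ψ holds iff ψ holds at some accessible world.
Let φ = Dia (Box r and Dia r). Evaluate φ at each world:
  w0 (successors {w0, w3}): φ is true.
  w1 (successors {w0, w1, w2}): φ is true.
  w2 (successors {w2}): φ is true.
  w3 (successors {w1, w3}): φ is true.
For instance, at w2:
  At w2: Dia (Box r and Dia r) requires Box r and Dia r at some successor in {w2}.
    Box r and Dia r holds at w2, so Dia (Box r and Dia r) is true at w2.
      At w2: Box r is true, Dia r is true, so Box r and Dia r is true.
Satisfying worlds: {w0, w1, w2, w3}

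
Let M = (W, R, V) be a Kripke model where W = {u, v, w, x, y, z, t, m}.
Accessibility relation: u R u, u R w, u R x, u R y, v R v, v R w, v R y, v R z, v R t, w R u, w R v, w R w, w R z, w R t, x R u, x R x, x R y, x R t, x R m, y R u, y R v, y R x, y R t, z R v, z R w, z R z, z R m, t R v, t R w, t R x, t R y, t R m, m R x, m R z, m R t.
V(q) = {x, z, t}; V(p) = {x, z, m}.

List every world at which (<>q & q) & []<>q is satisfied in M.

x, z, t

Let φ = (<>q & q) & []<>q. Evaluate φ at each world:
  u (successors {u, w, x, y}): φ is false.
  v (successors {v, w, y, z, t}): φ is false.
  w (successors {u, v, w, z, t}): φ is false.
  x (successors {u, x, y, t, m}): φ is true.
  y (successors {u, v, x, t}): φ is false.
  z (successors {v, w, z, m}): φ is true.
  t (successors {v, w, x, y, m}): φ is true.
  m (successors {x, z, t}): φ is false.
For instance, at t:
  At t: <>q & q is true, []<>q is true, so (<>q & q) & []<>q is true.
    At t: <>q is true, q is true, so <>q & q is true.
      At t: <>q requires q at some successor in {v, w, x, y, m}.
        q holds at x, so <>q is true at t.
    At t: []<>q requires <>q at every successor {v, w, x, y, m}.
      At v: <>q is true.
      At w: <>q is true.
      At x: <>q is true.
      At y: <>q is true.
      At m: <>q is true.
    So []<>q is true at t.
Satisfying worlds: {x, z, t}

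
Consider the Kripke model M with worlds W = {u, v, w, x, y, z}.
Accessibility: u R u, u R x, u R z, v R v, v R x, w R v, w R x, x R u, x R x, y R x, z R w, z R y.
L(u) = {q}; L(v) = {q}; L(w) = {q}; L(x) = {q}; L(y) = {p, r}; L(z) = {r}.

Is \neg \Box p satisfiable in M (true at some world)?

Yes

Recall that \Box ψ holds at a world iff ψ holds at every accessible world, and \Diamond ψ holds iff ψ holds at some accessible world.
Let φ = \neg \Box p. Evaluate φ at each world:
  u (successors {u, x, z}): φ is true.
  v (successors {v, x}): φ is true.
  w (successors {v, x}): φ is true.
  x (successors {u, x}): φ is true.
  y (successors {x}): φ is true.
  z (successors {w, y}): φ is true.
Detail at u (witness):
  At u: \Box p is false, so \neg \Box p is true.
    At u: \Box p requires p at every successor {u, x, z}.
      p fails at u, so \Box p is false at u.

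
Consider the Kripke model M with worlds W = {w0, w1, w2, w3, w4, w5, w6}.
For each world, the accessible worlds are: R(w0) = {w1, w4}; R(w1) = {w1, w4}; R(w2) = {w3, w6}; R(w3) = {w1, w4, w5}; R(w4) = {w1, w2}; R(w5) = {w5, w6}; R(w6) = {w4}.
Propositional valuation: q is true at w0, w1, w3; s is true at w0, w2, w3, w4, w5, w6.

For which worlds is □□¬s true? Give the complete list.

none

Let φ = □□¬s. Evaluate φ at each world:
  w0 (successors {w1, w4}): φ is false.
  w1 (successors {w1, w4}): φ is false.
  w2 (successors {w3, w6}): φ is false.
  w3 (successors {w1, w4, w5}): φ is false.
  w4 (successors {w1, w2}): φ is false.
  w5 (successors {w5, w6}): φ is false.
  w6 (successors {w4}): φ is false.
For instance, at w4:
  At w4: □□¬s requires □¬s at every successor {w1, w2}.
    □¬s fails at w1, so □□¬s is false at w4.
      At w1: □¬s requires ¬s at every successor {w1, w4}.
        ¬s fails at w4, so □¬s is false at w1.
Satisfying worlds: none.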